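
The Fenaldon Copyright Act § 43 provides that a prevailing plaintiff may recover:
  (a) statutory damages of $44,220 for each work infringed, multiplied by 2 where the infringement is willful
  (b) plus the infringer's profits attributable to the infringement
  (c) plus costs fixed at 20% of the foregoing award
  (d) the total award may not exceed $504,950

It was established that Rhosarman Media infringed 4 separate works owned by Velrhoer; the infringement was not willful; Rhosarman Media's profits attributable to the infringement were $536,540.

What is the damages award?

$504,950

Statutory damages: 4 × $44,220 = $176,880
Infringement not willful: no ×2 enhancement.
Combined award: $176,880 + $536,540 = $713,420
Costs: 20% of $713,420 = $142,684
Award plus costs: $713,420 + $142,684 = $856,104
Cap at $504,950: $856,104 exceeds the cap → $504,950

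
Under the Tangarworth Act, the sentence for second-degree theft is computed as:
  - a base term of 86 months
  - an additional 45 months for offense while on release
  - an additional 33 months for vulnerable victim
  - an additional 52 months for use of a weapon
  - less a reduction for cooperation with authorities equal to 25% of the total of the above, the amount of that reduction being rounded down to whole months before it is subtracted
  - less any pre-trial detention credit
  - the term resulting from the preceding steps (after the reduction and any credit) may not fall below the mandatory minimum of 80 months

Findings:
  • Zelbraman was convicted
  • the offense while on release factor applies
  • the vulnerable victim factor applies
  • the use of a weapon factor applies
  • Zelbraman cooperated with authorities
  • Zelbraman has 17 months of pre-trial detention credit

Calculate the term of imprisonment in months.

Offense while on release enhancement: +45 months
Vulnerable victim enhancement: +33 months
Use of a weapon enhancement: +52 months
Adjusted term: 86 months + 45 months + 33 months + 52 months = 216 months
Cooperation with authorities reduction: 25% of 216 months = 54 months (rounded down)
After reduction: 216 − 54 = 162 months
Less pre-trial detention credit: 162 months − 17 months = 145 months
Minimum 80 months: 145 months meets the minimum, no increase.

Sentence: 145 months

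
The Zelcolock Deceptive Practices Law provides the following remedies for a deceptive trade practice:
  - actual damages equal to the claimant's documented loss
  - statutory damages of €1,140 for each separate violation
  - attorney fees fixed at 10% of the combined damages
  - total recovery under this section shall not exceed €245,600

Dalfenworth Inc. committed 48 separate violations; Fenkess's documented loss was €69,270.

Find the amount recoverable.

Statutory damages: 48 × €1,140 = €54,720
Combined damages: €69,270 + €54,720 = €123,990
Attorney fees: 10% of €123,990 = €12,399
Total before cap: €123,990 + €12,399 = €136,389
Cap at €245,600: €136,389 is within the cap, no reduction.

€136,389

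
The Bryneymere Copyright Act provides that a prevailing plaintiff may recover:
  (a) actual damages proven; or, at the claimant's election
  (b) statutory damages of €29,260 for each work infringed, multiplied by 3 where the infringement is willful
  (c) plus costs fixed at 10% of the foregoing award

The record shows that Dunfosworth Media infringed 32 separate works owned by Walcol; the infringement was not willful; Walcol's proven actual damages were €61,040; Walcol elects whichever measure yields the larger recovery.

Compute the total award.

€1,029,952

Statutory damages: 32 × €29,260 = €936,320
Infringement not willful: no ×3 enhancement.
Greater of actual damages (€61,040) or statutory damages (€936,320): €936,320
Costs: 10% of €936,320 = €93,632
Award plus costs: €936,320 + €93,632 = €1,029,952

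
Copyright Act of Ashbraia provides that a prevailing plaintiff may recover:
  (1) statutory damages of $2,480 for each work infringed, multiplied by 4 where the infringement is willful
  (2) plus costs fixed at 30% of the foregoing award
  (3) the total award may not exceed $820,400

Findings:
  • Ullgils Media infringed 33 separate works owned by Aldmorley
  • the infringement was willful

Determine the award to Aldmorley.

$425,568

Statutory damages: 33 × $2,480 = $81,840
Multiplied by 4: 4 × $81,840 = $327,360
Costs: 30% of $327,360 = $98,208
Award plus costs: $327,360 + $98,208 = $425,568
Cap at $820,400: $425,568 is within the cap, no reduction.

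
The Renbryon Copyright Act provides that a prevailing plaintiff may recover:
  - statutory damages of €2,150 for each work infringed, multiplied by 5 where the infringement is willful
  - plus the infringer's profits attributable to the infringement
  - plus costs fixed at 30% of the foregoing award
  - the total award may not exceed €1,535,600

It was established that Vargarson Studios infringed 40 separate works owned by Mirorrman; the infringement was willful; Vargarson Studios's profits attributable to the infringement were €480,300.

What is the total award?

Statutory damages: 40 × €2,150 = €86,000
Multiplied by 5: 5 × €86,000 = €430,000
Combined award: €430,000 + €480,300 = €910,300
Costs: 30% of €910,300 = €273,090
Award plus costs: €910,300 + €273,090 = €1,183,390
Cap at €1,535,600: €1,183,390 is within the cap, no reduction.

€1,183,390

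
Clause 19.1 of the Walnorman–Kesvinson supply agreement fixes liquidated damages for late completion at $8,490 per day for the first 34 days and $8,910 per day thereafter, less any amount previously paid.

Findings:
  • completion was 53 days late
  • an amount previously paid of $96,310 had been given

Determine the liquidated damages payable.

$361,640

First 34 days: 34 × $8,490 = $288,660
Remaining days: (53 − 34) × $8,910 = $169,290
Accrued per-day damages: $288,660 + $169,290 = $457,950
Less amount previously paid: $457,950 − $96,310 = $361,640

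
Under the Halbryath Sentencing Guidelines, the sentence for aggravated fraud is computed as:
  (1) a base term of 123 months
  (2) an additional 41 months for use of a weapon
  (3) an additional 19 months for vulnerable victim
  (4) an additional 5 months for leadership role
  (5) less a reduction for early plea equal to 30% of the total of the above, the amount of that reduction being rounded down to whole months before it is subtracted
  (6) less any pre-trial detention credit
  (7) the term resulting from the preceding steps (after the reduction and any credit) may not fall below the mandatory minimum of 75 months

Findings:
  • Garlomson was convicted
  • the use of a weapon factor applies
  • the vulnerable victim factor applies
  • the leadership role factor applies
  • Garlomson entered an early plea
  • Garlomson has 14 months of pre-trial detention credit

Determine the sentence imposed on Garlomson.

118 months

Use of a weapon enhancement: +41 months
Vulnerable victim enhancement: +19 months
Leadership role enhancement: +5 months
Adjusted term: 123 months + 41 months + 19 months + 5 months = 188 months
Early plea reduction: 30% of 188 months = 56 months (rounded down)
After reduction: 188 − 56 = 132 months
Less pre-trial detention credit: 132 months − 14 months = 118 months
Minimum 75 months: 118 months meets the minimum, no increase.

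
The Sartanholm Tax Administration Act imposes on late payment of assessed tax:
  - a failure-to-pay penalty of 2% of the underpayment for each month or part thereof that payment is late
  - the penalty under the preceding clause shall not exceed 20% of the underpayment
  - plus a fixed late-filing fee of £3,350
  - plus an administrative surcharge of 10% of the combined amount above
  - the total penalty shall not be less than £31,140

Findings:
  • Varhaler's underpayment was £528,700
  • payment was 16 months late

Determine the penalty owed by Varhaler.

£119,999

Accrued rate: 2% × 16 = 32%, capped at 20% → 20%
Failure-to-pay penalty: 20% of £528,700 = £105,740
Penalty before surcharge: £105,740 + £3,350 = £109,090
Administrative surcharge: 10% of £109,090 = £10,909
Total penalty: £109,090 + £10,909 = £119,999
Minimum £31,140: £119,999 meets the minimum, no increase.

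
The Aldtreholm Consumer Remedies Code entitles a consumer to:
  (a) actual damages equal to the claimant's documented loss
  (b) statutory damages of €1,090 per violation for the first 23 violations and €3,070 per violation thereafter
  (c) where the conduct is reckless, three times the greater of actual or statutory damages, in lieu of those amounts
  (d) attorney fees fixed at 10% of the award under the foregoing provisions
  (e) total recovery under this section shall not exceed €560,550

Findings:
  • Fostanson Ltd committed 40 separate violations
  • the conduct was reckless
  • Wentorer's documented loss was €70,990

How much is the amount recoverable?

Total recovery: €254,958

First 23 violations: 23 × €1,090 = €25,070
Remaining violations: (40 − 23) × €3,070 = €52,190
Statutory damages: €25,070 + €52,190 = €77,260
Greater of actual damages (€70,990) or statutory damages (€77,260): €77,260
Trebled: 3 × €77,260 = €231,780
Attorney fees: 10% of €231,780 = €23,178
Total before cap: €231,780 + €23,178 = €254,958
Cap at €560,550: €254,958 is within the cap, no reduction.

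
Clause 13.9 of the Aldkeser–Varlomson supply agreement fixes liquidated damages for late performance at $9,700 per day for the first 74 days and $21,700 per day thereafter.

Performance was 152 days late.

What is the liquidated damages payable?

First 74 days: 74 × $9,700 = $717,800
Remaining days: (152 − 74) × $21,700 = $1,692,600
Accrued per-day damages: $717,800 + $1,692,600 = $2,410,400

$2,410,400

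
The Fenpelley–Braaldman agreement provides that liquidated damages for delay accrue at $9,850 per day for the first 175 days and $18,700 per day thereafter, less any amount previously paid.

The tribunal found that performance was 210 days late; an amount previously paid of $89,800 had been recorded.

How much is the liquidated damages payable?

First 175 days: 175 × $9,850 = $1,723,750
Remaining days: (210 − 175) × $18,700 = $654,500
Accrued per-day damages: $1,723,750 + $654,500 = $2,378,250
Less amount previously paid: $2,378,250 − $89,800 = $2,288,450

$2,288,450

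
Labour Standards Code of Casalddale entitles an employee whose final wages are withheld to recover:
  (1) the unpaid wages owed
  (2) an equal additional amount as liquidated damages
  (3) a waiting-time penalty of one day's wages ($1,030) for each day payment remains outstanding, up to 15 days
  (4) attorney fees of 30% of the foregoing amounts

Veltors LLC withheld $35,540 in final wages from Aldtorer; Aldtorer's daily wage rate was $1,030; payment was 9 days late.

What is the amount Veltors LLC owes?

Liquidated damages (equal amount): $35,540
Penalty days: min(9, 15) = 9
Waiting-time penalty: 9 × $1,030 = $9,270
Subtotal: $35,540 + $35,540 + $9,270 = $80,350
Attorney fees: 30% of $80,350 = $24,105
Total award: $80,350 + $24,105 = $104,455

$104,455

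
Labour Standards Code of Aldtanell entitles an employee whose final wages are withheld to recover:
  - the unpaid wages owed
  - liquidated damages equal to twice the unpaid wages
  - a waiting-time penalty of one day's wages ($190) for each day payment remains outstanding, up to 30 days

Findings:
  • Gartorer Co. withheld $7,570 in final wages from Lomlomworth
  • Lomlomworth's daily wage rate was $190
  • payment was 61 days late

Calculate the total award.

$28,410

Doubled: 2 × $7,570 = $15,140
Penalty days: min(61, 30) = 30
Waiting-time penalty: 30 × $190 = $5,700
Total award: $7,570 + $15,140 + $5,700 = $28,410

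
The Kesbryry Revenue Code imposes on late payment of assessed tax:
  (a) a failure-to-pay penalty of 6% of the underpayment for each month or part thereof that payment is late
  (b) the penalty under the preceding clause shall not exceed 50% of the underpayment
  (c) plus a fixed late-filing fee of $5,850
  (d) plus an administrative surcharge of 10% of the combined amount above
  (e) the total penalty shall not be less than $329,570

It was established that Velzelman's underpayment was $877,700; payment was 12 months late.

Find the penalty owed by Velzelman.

Accrued rate: 6% × 12 = 72%, capped at 50% → 50%
Failure-to-pay penalty: 50% of $877,700 = $438,850
Penalty before surcharge: $438,850 + $5,850 = $444,700
Administrative surcharge: 10% of $444,700 = $44,470
Total penalty: $444,700 + $44,470 = $489,170
Minimum $329,570: $489,170 meets the minimum, no increase.

$489,170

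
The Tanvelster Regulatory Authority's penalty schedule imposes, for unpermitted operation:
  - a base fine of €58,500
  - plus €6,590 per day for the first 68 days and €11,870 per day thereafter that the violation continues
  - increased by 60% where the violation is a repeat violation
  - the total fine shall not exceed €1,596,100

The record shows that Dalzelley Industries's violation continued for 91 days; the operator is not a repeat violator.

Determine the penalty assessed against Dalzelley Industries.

€779,630

First 68 days: 68 × €6,590 = €448,120
Remaining days: (91 − 68) × €11,870 = €273,010
Per-day component: €448,120 + €273,010 = €721,130
Base plus per-day: €58,500 + €721,130 = €779,630
The operator is not a repeat violator: no 60% increase.
Cap at €1,596,100: €779,630 is within the cap, no reduction.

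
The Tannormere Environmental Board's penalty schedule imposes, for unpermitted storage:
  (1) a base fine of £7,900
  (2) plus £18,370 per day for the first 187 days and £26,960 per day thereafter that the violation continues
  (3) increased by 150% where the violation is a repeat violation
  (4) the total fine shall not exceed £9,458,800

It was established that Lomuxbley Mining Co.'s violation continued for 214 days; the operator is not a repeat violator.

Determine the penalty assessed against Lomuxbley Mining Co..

First 187 days: 187 × £18,370 = £3,435,190
Remaining days: (214 − 187) × £26,960 = £727,920
Per-day component: £3,435,190 + £727,920 = £4,163,110
Base plus per-day: £7,900 + £4,163,110 = £4,171,010
The operator is not a repeat violator: no 150% increase.
Cap at £9,458,800: £4,171,010 is within the cap, no reduction.

£4,171,010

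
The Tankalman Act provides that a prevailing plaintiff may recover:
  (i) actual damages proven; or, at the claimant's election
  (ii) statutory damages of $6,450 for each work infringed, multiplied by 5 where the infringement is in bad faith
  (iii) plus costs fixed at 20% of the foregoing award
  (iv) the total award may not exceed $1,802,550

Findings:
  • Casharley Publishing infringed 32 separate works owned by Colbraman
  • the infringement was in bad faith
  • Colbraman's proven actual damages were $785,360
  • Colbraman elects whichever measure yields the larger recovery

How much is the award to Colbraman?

$1,238,400

Statutory damages: 32 × $6,450 = $206,400
Multiplied by 5: 5 × $206,400 = $1,032,000
Greater of actual damages ($785,360) or enhanced statutory damages ($1,032,000): $1,032,000
Costs: 20% of $1,032,000 = $206,400
Award plus costs: $1,032,000 + $206,400 = $1,238,400
Cap at $1,802,550: $1,238,400 is within the cap, no reduction.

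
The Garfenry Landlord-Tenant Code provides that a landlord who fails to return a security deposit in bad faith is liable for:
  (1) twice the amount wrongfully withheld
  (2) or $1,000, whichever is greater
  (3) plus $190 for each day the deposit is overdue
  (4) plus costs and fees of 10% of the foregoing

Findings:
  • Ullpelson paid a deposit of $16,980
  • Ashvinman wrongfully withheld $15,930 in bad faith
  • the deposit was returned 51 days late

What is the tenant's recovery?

$45,705

Doubled: 2 × $15,930 = $31,860
Minimum $1,000: $31,860 meets the minimum, no increase.
Late-return penalty: 51 × $190 = $9,690
Damages plus late penalty: $31,860 + $9,690 = $41,550
Costs and fees: 10% of $41,550 = $4,155
Total recovery: $41,550 + $4,155 = $45,705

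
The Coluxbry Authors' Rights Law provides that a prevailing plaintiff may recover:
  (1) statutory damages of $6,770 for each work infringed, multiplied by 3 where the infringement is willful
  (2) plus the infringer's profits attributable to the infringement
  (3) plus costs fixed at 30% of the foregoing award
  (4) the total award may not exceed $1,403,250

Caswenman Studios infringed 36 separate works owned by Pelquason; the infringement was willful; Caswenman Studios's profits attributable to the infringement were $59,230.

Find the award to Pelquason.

$1,027,507

Statutory damages: 36 × $6,770 = $243,720
Trebled: 3 × $243,720 = $731,160
Combined award: $731,160 + $59,230 = $790,390
Costs: 30% of $790,390 = $237,117
Award plus costs: $790,390 + $237,117 = $1,027,507
Cap at $1,403,250: $1,027,507 is within the cap, no reduction.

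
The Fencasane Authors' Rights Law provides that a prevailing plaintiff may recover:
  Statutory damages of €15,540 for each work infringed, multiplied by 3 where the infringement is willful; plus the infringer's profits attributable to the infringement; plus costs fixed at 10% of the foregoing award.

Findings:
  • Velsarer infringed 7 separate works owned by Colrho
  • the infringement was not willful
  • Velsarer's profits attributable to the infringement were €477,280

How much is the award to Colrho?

Statutory damages: 7 × €15,540 = €108,780
Infringement not willful: no ×3 enhancement.
Combined award: €108,780 + €477,280 = €586,060
Costs: 10% of €586,060 = €58,606
Award plus costs: €586,060 + €58,606 = €644,666

€644,666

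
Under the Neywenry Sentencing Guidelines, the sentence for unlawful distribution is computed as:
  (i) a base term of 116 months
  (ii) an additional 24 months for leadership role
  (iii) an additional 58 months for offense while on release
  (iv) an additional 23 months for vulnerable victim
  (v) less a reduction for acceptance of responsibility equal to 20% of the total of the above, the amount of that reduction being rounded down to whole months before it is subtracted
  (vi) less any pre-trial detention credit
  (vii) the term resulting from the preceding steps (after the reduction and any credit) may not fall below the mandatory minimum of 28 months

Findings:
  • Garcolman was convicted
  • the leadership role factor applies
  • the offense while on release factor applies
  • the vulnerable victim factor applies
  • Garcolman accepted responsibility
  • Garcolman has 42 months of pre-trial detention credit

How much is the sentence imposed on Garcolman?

Leadership role enhancement: +24 months
Offense while on release enhancement: +58 months
Vulnerable victim enhancement: +23 months
Adjusted term: 116 months + 24 months + 58 months + 23 months = 221 months
Acceptance of responsibility reduction: 20% of 221 months = 44 months (rounded down)
After reduction: 221 − 44 = 177 months
Less pre-trial detention credit: 177 months − 42 months = 135 months
Minimum 28 months: 135 months meets the minimum, no increase.

135 months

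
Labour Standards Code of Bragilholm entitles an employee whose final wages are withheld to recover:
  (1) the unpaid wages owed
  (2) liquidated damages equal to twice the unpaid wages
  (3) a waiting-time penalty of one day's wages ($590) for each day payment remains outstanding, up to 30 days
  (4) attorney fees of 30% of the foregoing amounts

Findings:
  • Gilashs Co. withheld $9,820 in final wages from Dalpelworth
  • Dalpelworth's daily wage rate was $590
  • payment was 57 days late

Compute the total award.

Doubled: 2 × $9,820 = $19,640
Penalty days: min(57, 30) = 30
Waiting-time penalty: 30 × $590 = $17,700
Subtotal: $9,820 + $19,640 + $17,700 = $47,160
Attorney fees: 30% of $47,160 = $14,148
Total award: $47,160 + $14,148 = $61,308

$61,308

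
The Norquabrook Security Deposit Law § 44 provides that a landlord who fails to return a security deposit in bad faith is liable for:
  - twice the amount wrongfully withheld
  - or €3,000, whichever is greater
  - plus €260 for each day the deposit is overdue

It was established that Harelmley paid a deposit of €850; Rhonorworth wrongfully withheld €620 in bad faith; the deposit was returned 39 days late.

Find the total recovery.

Doubled: 2 × €620 = €1,240
Minimum €3,000: €1,240 is below the minimum → €3,000
Late-return penalty: 39 × €260 = €10,140
Damages plus late penalty: €3,000 + €10,140 = €13,140

€13,140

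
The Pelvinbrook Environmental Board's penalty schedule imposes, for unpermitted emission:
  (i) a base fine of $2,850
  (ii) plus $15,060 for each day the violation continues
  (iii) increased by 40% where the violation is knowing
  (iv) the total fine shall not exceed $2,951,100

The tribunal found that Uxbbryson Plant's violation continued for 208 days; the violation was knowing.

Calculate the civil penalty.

Civil penalty: $2,951,100

Per-day component: 208 × $15,060 = $3,132,480
Base plus per-day: $2,850 + $3,132,480 = $3,135,330
Enhancement: 40% of $3,135,330 = $1,254,132
Enhanced fine: $3,135,330 + $1,254,132 = $4,389,462
Cap at $2,951,100: $4,389,462 exceeds the cap → $2,951,100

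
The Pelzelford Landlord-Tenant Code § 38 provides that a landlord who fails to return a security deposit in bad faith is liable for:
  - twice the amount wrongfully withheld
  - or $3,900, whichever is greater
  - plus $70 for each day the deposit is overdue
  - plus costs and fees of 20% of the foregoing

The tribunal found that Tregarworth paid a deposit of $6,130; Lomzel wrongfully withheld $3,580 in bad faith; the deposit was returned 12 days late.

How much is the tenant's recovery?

Doubled: 2 × $3,580 = $7,160
Minimum $3,900: $7,160 meets the minimum, no increase.
Late-return penalty: 12 × $70 = $840
Damages plus late penalty: $7,160 + $840 = $8,000
Costs and fees: 20% of $8,000 = $1,600
Total recovery: $8,000 + $1,600 = $9,600

$9,600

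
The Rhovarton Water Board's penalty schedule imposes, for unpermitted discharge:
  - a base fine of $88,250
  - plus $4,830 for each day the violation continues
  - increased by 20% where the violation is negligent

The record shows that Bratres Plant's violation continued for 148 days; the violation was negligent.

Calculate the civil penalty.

Civil penalty: $963,708

Per-day component: 148 × $4,830 = $714,840
Base plus per-day: $88,250 + $714,840 = $803,090
Enhancement: 20% of $803,090 = $160,618
Enhanced fine: $803,090 + $160,618 = $963,708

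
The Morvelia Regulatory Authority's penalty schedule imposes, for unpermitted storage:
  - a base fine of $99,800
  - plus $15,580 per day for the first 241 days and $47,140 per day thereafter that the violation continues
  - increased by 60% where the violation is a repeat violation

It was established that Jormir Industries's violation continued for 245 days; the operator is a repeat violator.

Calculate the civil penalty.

Civil penalty: $6,469,024

First 241 days: 241 × $15,580 = $3,754,780
Remaining days: (245 − 241) × $47,140 = $188,560
Per-day component: $3,754,780 + $188,560 = $3,943,340
Base plus per-day: $99,800 + $3,943,340 = $4,043,140
Enhancement: 60% of $4,043,140 = $2,425,884
Enhanced fine: $4,043,140 + $2,425,884 = $6,469,024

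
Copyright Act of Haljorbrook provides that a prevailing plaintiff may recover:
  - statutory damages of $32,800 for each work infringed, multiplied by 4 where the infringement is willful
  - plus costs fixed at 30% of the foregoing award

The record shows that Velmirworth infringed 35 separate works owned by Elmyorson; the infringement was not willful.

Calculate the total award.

$1,492,400

Statutory damages: 35 × $32,800 = $1,148,000
Infringement not willful: no ×4 enhancement.
Costs: 30% of $1,148,000 = $344,400
Award plus costs: $1,148,000 + $344,400 = $1,492,400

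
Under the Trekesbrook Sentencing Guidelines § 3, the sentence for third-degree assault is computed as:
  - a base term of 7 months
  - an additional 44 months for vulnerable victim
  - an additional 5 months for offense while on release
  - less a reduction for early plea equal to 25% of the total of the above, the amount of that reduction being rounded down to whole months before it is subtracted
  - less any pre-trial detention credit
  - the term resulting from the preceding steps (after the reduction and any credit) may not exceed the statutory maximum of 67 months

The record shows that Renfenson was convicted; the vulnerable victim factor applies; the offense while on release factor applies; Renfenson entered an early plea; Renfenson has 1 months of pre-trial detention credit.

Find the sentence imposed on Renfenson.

Sentence: 41 months

Vulnerable victim enhancement: +44 months
Offense while on release enhancement: +5 months
Adjusted term: 7 months + 44 months + 5 months = 56 months
Early plea reduction: 25% of 56 months = 14 months (rounded down)
After reduction: 56 − 14 = 42 months
Less pre-trial detention credit: 42 months − 1 months = 41 months
Cap at 67 months: 41 months is within the cap, no reduction.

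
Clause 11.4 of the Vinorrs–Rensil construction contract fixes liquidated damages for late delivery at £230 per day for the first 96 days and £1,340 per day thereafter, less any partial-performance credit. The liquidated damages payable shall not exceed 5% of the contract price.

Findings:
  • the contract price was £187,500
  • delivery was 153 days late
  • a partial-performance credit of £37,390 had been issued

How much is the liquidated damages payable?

£9,375

First 96 days: 96 × £230 = £22,080
Remaining days: (153 − 96) × £1,340 = £76,380
Accrued per-day damages: £22,080 + £76,380 = £98,460
Less partial-performance credit: £98,460 − £37,390 = £61,070
Cap: 5% of £187,500 = £9,375
Cap at £9,375: £61,070 exceeds the cap → £9,375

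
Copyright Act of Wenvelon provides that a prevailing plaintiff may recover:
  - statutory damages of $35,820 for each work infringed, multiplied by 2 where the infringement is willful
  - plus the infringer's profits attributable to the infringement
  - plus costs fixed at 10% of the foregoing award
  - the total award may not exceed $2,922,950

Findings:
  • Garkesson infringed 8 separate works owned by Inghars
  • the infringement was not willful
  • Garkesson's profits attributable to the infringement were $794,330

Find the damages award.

Statutory damages: 8 × $35,820 = $286,560
Infringement not willful: no ×2 enhancement.
Combined award: $286,560 + $794,330 = $1,080,890
Costs: 10% of $1,080,890 = $108,089
Award plus costs: $1,080,890 + $108,089 = $1,188,979
Cap at $2,922,950: $1,188,979 is within the cap, no reduction.

$1,188,979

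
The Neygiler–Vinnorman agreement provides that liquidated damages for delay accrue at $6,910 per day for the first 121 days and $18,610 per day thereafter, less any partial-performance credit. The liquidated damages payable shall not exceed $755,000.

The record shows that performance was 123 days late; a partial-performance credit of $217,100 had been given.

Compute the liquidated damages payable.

$656,230

First 121 days: 121 × $6,910 = $836,110
Remaining days: (123 − 121) × $18,610 = $37,220
Accrued per-day damages: $836,110 + $37,220 = $873,330
Less partial-performance credit: $873,330 − $217,100 = $656,230
Cap at $755,000: $656,230 is within the cap, no reduction.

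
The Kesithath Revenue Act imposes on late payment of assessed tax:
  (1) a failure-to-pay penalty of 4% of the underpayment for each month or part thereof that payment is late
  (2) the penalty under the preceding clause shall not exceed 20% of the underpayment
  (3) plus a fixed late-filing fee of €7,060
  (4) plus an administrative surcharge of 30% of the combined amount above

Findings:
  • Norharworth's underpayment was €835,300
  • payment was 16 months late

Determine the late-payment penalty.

Accrued rate: 4% × 16 = 64%, capped at 20% → 20%
Failure-to-pay penalty: 20% of €835,300 = €167,060
Penalty before surcharge: €167,060 + €7,060 = €174,120
Administrative surcharge: 30% of €174,120 = €52,236
Total penalty: €174,120 + €52,236 = €226,356

Penalty: €226,356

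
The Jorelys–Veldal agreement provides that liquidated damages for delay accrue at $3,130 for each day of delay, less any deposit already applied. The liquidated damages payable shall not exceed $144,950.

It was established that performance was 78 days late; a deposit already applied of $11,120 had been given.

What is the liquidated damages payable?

Per-day damages: 78 × $3,130 = $244,140
Less deposit already applied: $244,140 − $11,120 = $233,020
Cap at $144,950: $233,020 exceeds the cap → $144,950

$144,950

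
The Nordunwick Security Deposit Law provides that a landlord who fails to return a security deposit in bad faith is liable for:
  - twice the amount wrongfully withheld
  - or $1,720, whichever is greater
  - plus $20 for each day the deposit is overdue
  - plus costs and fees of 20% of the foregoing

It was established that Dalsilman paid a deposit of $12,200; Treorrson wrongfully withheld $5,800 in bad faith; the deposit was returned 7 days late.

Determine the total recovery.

$14,088

Doubled: 2 × $5,800 = $11,600
Minimum $1,720: $11,600 meets the minimum, no increase.
Late-return penalty: 7 × $20 = $140
Damages plus late penalty: $11,600 + $140 = $11,740
Costs and fees: 20% of $11,740 = $2,348
Total recovery: $11,740 + $2,348 = $14,088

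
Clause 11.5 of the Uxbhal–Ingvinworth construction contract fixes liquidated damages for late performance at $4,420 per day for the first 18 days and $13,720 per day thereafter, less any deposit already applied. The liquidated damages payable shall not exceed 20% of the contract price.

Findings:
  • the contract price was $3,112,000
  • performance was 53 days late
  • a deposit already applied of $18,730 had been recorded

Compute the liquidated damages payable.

Liquidated damages: $541,030

First 18 days: 18 × $4,420 = $79,560
Remaining days: (53 − 18) × $13,720 = $480,200
Accrued per-day damages: $79,560 + $480,200 = $559,760
Less deposit already applied: $559,760 − $18,730 = $541,030
Cap: 20% of $3,112,000 = $622,400
Cap at $622,400: $541,030 is within the cap, no reduction.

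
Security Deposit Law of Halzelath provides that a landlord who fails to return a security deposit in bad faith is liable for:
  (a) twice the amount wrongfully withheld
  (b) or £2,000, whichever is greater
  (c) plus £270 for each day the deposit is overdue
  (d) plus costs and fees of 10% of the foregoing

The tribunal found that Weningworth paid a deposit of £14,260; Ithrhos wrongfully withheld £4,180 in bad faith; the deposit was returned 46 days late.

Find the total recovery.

Doubled: 2 × £4,180 = £8,360
Minimum £2,000: £8,360 meets the minimum, no increase.
Late-return penalty: 46 × £270 = £12,420
Damages plus late penalty: £8,360 + £12,420 = £20,780
Costs and fees: 10% of £20,780 = £2,078
Total recovery: £20,780 + £2,078 = £22,858

Recovery: £22,858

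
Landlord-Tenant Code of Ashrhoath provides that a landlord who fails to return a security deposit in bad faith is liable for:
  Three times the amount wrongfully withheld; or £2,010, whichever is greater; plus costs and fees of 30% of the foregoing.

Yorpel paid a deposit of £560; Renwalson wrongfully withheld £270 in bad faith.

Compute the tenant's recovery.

Trebled: 3 × £270 = £810
Minimum £2,010: £810 is below the minimum → £2,010
Costs and fees: 30% of £2,010 = £603
Total recovery: £2,010 + £603 = £2,613

Recovery: £2,613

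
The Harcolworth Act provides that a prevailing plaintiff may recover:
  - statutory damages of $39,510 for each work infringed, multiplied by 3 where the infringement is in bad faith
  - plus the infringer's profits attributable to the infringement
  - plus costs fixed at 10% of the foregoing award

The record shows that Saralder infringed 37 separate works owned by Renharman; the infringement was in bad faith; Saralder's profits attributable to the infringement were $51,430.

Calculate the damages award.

Statutory damages: 37 × $39,510 = $1,461,870
Trebled: 3 × $1,461,870 = $4,385,610
Combined award: $4,385,610 + $51,430 = $4,437,040
Costs: 10% of $4,437,040 = $443,704
Award plus costs: $4,437,040 + $443,704 = $4,880,744

Award: $4,880,744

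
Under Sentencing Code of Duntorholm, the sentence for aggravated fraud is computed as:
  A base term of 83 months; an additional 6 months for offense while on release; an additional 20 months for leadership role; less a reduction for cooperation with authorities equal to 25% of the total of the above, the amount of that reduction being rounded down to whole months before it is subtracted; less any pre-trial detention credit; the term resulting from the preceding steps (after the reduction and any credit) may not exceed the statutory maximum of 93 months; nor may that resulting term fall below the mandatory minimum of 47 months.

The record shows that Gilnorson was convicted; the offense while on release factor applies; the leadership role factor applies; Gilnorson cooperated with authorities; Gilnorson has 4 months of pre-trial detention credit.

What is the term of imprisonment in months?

Offense while on release enhancement: +6 months
Leadership role enhancement: +20 months
Adjusted term: 83 months + 6 months + 20 months = 109 months
Cooperation with authorities reduction: 25% of 109 months = 27 months (rounded down)
After reduction: 109 − 27 = 82 months
Less pre-trial detention credit: 82 months − 4 months = 78 months
Cap at 93 months: 78 months is within the cap, no reduction.
Minimum 47 months: 78 months meets the minimum, no increase.

78 months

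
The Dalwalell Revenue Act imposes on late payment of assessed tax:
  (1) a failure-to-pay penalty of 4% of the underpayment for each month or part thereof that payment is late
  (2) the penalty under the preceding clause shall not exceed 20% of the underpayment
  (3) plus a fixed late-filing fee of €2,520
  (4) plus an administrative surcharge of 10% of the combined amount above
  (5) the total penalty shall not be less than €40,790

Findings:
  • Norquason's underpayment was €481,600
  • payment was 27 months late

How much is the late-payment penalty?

€108,724

Accrued rate: 4% × 27 = 108%, capped at 20% → 20%
Failure-to-pay penalty: 20% of €481,600 = €96,320
Penalty before surcharge: €96,320 + €2,520 = €98,840
Administrative surcharge: 10% of €98,840 = €9,884
Total penalty: €98,840 + €9,884 = €108,724
Minimum €40,790: €108,724 meets the minimum, no increase.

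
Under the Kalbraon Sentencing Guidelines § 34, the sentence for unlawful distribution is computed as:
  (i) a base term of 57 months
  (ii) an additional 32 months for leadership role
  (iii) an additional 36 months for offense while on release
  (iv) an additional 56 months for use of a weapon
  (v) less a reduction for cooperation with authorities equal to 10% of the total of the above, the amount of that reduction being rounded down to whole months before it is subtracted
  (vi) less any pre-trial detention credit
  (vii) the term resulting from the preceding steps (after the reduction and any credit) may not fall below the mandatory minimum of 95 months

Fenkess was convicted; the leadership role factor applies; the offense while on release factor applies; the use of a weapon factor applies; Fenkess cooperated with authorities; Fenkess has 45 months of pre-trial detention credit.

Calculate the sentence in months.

Leadership role enhancement: +32 months
Offense while on release enhancement: +36 months
Use of a weapon enhancement: +56 months
Adjusted term: 57 months + 32 months + 36 months + 56 months = 181 months
Cooperation with authorities reduction: 10% of 181 months = 18 months (rounded down)
After reduction: 181 − 18 = 163 months
Less pre-trial detention credit: 163 months − 45 months = 118 months
Minimum 95 months: 118 months meets the minimum, no increase.

118 months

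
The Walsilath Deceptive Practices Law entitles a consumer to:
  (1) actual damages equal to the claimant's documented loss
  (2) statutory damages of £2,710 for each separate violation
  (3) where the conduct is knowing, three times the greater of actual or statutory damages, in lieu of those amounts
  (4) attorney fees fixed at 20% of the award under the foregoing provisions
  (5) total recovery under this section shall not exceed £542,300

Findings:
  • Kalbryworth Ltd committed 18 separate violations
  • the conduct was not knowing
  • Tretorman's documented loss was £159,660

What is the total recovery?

Statutory damages: 18 × £2,710 = £48,780
Conduct not knowing: the in-lieu enhancement does not apply.
Actual plus statutory damages: £159,660 + £48,780 = £208,440
Attorney fees: 20% of £208,440 = £41,688
Total before cap: £208,440 + £41,688 = £250,128
Cap at £542,300: £250,128 is within the cap, no reduction.

£250,128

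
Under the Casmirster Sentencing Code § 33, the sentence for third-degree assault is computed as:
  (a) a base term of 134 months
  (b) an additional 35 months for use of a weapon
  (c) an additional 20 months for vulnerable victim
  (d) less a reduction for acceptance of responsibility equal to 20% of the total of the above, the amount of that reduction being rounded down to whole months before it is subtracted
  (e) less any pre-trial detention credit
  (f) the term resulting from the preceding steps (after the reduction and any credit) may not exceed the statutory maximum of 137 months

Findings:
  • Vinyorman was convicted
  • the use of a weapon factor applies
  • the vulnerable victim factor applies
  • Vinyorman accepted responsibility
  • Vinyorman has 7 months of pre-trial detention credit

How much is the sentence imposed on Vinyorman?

Use of a weapon enhancement: +35 months
Vulnerable victim enhancement: +20 months
Adjusted term: 134 months + 35 months + 20 months = 189 months
Acceptance of responsibility reduction: 20% of 189 months = 37 months (rounded down)
After reduction: 189 − 37 = 152 months
Less pre-trial detention credit: 152 months − 7 months = 145 months
Cap at 137 months: 145 months exceeds the cap → 137 months

137 months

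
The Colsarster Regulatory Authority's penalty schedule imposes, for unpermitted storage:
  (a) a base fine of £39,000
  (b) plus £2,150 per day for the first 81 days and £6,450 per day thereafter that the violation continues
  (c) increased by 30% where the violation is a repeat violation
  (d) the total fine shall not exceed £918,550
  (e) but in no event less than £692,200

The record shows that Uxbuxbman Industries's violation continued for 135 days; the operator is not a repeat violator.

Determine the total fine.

£692,200

First 81 days: 81 × £2,150 = £174,150
Remaining days: (135 − 81) × £6,450 = £348,300
Per-day component: £174,150 + £348,300 = £522,450
Base plus per-day: £39,000 + £522,450 = £561,450
The operator is not a repeat violator: no 30% increase.
Cap at £918,550: £561,450 is within the cap, no reduction.
Minimum £692,200: £561,450 is below the minimum → £692,200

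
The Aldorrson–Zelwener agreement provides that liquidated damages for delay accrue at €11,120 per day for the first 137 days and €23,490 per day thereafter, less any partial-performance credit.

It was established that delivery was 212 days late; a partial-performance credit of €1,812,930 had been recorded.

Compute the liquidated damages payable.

€1,472,260

First 137 days: 137 × €11,120 = €1,523,440
Remaining days: (212 − 137) × €23,490 = €1,761,750
Accrued per-day damages: €1,523,440 + €1,761,750 = €3,285,190
Less partial-performance credit: €3,285,190 − €1,812,930 = €1,472,260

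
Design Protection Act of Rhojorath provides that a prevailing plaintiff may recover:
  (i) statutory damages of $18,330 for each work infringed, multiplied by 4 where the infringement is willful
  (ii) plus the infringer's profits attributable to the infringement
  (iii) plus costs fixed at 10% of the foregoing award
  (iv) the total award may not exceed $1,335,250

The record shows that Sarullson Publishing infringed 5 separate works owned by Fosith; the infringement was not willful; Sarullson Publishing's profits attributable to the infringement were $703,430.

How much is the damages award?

Statutory damages: 5 × $18,330 = $91,650
Infringement not willful: no ×4 enhancement.
Combined award: $91,650 + $703,430 = $795,080
Costs: 10% of $795,080 = $79,508
Award plus costs: $795,080 + $79,508 = $874,588
Cap at $1,335,250: $874,588 is within the cap, no reduction.

$874,588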